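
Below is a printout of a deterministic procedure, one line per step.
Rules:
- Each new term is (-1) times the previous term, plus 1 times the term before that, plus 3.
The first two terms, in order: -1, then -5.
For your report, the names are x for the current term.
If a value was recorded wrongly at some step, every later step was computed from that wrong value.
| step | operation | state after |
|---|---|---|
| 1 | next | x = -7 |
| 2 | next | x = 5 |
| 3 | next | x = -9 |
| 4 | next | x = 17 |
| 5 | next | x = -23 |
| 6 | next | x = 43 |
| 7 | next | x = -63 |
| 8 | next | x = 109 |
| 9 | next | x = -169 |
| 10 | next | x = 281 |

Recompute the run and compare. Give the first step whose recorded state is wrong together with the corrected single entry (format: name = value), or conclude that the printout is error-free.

step 1, x = 7

Recomputing the run from the initial state:
step 1: x = 7
step 2: x = -9
step 3: x = 19
step 4: x = -25
step 5: x = 47
step 6: x = -69
step 7: x = 119
step 8: x = -185
step 9: x = 307
step 10: x = -489
The first disagreement with the printout is at step 1, where the value should be x = 7.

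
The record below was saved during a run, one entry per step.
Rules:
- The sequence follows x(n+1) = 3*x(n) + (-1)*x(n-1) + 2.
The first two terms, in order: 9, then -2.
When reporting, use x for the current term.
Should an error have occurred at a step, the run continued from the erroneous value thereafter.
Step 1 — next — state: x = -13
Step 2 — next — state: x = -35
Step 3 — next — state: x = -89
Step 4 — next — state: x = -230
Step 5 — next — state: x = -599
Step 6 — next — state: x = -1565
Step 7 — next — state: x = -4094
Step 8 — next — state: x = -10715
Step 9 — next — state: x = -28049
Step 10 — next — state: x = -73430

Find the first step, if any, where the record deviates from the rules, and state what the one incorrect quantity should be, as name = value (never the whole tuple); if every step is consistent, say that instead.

step 1: x = 3*(-2) + (-1)*(9) + (2) = -13 -> no discrepancy
step 2: x = 3*(-13) + (-1)*(-2) + (2) = -35 -> in agreement
step 3: x = 3*(-35) + (-1)*(-13) + (2) = -90 -> first mismatch against the record
So the first discrepancy is step 3, where the right value is x = -90.

step 3, x = -90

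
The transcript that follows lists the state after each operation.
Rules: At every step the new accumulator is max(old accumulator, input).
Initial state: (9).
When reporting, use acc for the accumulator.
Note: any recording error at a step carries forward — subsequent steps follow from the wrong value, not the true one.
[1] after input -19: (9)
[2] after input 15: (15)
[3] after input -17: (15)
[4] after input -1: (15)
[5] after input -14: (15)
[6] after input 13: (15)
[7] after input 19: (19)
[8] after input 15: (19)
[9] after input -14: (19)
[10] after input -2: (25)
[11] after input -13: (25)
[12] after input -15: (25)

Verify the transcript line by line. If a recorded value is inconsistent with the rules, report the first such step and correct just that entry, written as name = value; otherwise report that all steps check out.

Step 1: acc = max(9, -19) = 9 — confirmed correct.
Step 2: acc = max(9, 15) = 15 — checks out.
Step 3: acc = max(15, -17) = 15 — no discrepancy.
Step 4: acc = max(15, -1) = 15 — agrees with the transcript.
Step 5: acc = max(15, -14) = 15 — verified.
Step 6: acc = max(15, 13) = 15 — agrees with the transcript.
Step 7: acc = max(15, 19) = 19 — consistent with the transcript.
Step 8: acc = max(19, 15) = 19 — same as recorded.
Step 9: acc = max(19, -14) = 19 — verified.
Step 10: acc = max(19, -2) = 19 — the transcript disagrees here.
That makes step 10 the first incorrect line — acc = 19 is what it should show.

step 10, acc = 19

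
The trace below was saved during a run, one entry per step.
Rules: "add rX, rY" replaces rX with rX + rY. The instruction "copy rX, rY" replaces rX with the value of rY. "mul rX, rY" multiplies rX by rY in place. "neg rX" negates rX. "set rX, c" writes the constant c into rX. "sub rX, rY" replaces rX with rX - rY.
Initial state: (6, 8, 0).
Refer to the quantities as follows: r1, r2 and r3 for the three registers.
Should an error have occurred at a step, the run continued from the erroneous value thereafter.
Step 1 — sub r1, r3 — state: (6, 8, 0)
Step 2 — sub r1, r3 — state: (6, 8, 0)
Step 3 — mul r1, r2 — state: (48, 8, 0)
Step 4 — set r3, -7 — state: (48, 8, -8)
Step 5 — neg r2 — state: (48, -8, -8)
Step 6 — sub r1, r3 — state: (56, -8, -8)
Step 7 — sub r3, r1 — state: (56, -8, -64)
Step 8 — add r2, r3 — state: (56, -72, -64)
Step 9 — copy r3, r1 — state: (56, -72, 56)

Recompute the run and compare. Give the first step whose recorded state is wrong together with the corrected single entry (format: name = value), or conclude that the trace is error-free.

step 4, r3 = -7

step 1: r1 = 6 - 0 = 6 -> confirmed correct
step 2: r1 = 6 - 0 = 6 -> confirmed correct
step 3: r1 = 6 * 8 = 48 -> consistent with the trace
step 4: r3 = -7 -> the trace has a different value
Conclusion: step 4 carries the first error; the entry should be r3 = -7.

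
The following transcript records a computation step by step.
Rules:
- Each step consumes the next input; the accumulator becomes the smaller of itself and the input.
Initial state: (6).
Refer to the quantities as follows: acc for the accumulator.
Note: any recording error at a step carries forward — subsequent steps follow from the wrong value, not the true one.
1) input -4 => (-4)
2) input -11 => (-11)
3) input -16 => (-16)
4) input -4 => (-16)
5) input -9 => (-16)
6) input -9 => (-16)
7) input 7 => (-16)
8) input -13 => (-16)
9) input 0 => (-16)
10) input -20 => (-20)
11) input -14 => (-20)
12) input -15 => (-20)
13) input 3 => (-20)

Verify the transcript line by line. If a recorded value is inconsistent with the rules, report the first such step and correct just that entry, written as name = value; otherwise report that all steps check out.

Step 1: acc = min(6, -4) = -4 — consistent with the transcript.
Step 2: acc = min(-4, -11) = -11 — no discrepancy.
Step 3: acc = min(-11, -16) = -16 — exactly as logged.
Step 4: acc = min(-16, -4) = -16 — exactly as logged.
Step 5: acc = min(-16, -9) = -16 — checks out.
Step 6: acc = min(-16, -9) = -16 — no discrepancy.
Step 7: acc = min(-16, 7) = -16 — in agreement.
Step 8: acc = min(-16, -13) = -16 — confirmed correct.
Step 9: acc = min(-16, 0) = -16 — agrees with the transcript.
Step 10: acc = min(-16, -20) = -20 — matches.
Step 11: acc = min(-20, -14) = -20 — checks out.
Step 12: acc = min(-20, -15) = -20 — no discrepancy.
Step 13: acc = min(-20, 3) = -20 — verified.
Nothing is out of place; the run is error-free.

no error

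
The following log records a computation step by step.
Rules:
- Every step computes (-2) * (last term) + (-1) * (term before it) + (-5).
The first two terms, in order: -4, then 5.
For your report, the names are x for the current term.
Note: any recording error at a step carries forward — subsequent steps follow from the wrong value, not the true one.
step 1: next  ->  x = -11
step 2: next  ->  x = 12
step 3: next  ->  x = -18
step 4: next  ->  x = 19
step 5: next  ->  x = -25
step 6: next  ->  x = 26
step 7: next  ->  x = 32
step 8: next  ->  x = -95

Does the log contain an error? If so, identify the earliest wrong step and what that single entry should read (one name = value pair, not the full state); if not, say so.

step 7, x = -32

step 1: x = -2*(5) + (-1)*(-4) + (-5) = -11 -> consistent with the log
step 2: x = -2*(-11) + (-1)*(5) + (-5) = 12 -> no discrepancy
step 3: x = -2*(12) + (-1)*(-11) + (-5) = -18 -> checks out
step 4: x = -2*(-18) + (-1)*(12) + (-5) = 19 -> confirmed correct
step 5: x = -2*(19) + (-1)*(-18) + (-5) = -25 -> no discrepancy
step 6: x = -2*(-25) + (-1)*(19) + (-5) = 26 -> no discrepancy
step 7: x = -2*(26) + (-1)*(-25) + (-5) = -32 -> the log disagrees here
That makes step 7 the first incorrect line — x = -32 is what it should show.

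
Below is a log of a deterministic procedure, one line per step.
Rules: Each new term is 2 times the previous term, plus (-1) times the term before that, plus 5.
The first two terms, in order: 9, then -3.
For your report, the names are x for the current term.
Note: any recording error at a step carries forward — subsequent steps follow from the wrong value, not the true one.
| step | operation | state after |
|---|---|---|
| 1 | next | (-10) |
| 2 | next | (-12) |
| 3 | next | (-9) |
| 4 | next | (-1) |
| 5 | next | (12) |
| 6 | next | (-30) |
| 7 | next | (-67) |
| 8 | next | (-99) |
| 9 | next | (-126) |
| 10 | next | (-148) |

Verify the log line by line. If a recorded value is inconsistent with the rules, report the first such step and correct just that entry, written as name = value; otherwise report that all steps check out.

step 1: x = 2*(-3) + (-1)*(9) + (5) = -10 -> matches
step 2: x = 2*(-10) + (-1)*(-3) + (5) = -12 -> checks out
step 3: x = 2*(-12) + (-1)*(-10) + (5) = -9 -> confirmed correct
step 4: x = 2*(-9) + (-1)*(-12) + (5) = -1 -> same as recorded
step 5: x = 2*(-1) + (-1)*(-9) + (5) = 12 -> same as recorded
step 6: x = 2*(12) + (-1)*(-1) + (5) = 30 -> the recorded entry deviates here
The earliest wrong entry is at step 6: it should read x = 30.

step 6, x = 30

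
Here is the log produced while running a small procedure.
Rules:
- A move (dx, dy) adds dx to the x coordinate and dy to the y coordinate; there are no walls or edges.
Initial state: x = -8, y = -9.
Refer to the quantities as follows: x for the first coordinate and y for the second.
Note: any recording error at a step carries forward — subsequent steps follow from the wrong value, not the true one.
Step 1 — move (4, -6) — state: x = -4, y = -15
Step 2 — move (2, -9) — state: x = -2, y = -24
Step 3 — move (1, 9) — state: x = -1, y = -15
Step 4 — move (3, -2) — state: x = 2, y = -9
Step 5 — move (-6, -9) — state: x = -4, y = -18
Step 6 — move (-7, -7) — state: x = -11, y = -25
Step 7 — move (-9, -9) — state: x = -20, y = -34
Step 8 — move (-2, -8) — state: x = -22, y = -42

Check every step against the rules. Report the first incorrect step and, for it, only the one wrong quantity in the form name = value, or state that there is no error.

step 4, y = -17

Recomputing the run from the initial state:
step 1: x = -4, y = -15
step 2: x = -2, y = -24
step 3: x = -1, y = -15
step 4: x = 2, y = -17
step 5: x = -4, y = -26
step 6: x = -11, y = -33
step 7: x = -20, y = -42
step 8: x = -22, y = -50
The first disagreement with the log is at step 4, where the value should be y = -17.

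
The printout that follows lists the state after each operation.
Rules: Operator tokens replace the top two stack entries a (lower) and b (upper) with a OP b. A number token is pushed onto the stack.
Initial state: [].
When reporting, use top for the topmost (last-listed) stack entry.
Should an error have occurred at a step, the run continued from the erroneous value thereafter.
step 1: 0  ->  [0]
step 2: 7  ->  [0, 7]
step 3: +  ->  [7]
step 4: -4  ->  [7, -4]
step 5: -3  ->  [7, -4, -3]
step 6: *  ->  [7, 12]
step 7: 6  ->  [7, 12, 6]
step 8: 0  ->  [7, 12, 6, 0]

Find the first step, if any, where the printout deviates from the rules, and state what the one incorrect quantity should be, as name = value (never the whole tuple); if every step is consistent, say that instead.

step 1: push 0: top = 0 -> matches
step 2: push 7: top = 7 -> checks out
step 3: 0 + 7 = 7 -> no discrepancy
step 4: push -4: top = -4 -> agrees with the printout
step 5: push -3: top = -3 -> exactly as logged
step 6: -4 * -3 = 12 -> no discrepancy
step 7: push 6: top = 6 -> agrees with the printout
step 8: push 0: top = 0 -> confirmed correct
Nothing is out of place; the run is error-free.

no error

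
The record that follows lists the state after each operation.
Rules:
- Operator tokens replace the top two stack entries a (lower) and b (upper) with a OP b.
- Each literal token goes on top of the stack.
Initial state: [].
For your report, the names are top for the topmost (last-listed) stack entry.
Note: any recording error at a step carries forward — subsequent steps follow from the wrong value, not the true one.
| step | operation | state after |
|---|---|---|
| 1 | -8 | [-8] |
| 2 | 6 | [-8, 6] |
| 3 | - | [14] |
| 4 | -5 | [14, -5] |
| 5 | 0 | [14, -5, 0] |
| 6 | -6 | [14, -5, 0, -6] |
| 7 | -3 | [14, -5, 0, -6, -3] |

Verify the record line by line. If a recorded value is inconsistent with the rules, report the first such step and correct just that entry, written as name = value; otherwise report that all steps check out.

Step 1: push -8: top = -8 — matches.
Step 2: push 6: top = 6 — consistent with the record.
Step 3: -8 - 6 = -14 — a discrepancy with the record.
First incorrect step: 3; the correct value is top = -14.

step 3, top = -14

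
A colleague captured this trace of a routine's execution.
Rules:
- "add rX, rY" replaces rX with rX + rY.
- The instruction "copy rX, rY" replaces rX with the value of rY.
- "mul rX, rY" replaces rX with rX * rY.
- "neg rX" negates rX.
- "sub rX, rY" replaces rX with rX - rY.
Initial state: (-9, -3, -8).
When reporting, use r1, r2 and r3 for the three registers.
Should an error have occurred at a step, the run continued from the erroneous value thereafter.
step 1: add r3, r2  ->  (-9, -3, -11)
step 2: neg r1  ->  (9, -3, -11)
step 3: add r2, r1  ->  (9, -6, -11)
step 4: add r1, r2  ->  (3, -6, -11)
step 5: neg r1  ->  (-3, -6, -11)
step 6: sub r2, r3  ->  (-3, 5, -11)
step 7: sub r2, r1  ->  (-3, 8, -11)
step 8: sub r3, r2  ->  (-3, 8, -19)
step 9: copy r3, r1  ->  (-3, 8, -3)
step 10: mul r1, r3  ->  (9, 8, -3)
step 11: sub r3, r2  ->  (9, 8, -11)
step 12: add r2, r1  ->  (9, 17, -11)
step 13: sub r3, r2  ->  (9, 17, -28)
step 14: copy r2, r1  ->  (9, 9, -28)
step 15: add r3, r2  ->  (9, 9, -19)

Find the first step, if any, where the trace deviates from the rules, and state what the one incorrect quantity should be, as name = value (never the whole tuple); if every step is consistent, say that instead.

step 3, r2 = 6

1. r3 = -8 + -3 = -11 (confirmed correct)
2. r1 = -(-9) = 9 (in agreement)
3. r2 = -3 + 9 = 6 (the trace disagrees here)
Conclusion: step 3 carries the first error; the entry should be r2 = 6.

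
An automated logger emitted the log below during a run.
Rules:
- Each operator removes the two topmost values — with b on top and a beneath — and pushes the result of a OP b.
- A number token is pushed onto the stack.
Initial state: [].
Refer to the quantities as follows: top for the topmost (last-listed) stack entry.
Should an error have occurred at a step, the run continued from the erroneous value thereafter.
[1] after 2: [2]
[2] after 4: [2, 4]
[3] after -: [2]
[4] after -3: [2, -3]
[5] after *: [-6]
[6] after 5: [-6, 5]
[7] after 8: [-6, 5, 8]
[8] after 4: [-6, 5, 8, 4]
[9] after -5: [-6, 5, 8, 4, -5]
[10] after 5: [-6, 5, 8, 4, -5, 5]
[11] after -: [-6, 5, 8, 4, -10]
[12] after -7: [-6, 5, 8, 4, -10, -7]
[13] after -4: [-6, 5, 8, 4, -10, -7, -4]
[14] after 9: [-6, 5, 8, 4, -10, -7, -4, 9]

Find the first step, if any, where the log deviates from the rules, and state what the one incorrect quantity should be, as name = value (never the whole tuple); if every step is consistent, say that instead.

Recomputing the run from the initial state:
step 1: [2]
step 2: [2, 4]
step 3: [-2]
step 4: [-2, -3]
step 5: [6]
step 6: [6, 5]
step 7: [6, 5, 8]
step 8: [6, 5, 8, 4]
step 9: [6, 5, 8, 4, -5]
step 10: [6, 5, 8, 4, -5, 5]
step 11: [6, 5, 8, 4, -10]
step 12: [6, 5, 8, 4, -10, -7]
step 13: [6, 5, 8, 4, -10, -7, -4]
step 14: [6, 5, 8, 4, -10, -7, -4, 9]
The first disagreement with the log is at step 3, where the value should be top = -2.

step 3, top = -2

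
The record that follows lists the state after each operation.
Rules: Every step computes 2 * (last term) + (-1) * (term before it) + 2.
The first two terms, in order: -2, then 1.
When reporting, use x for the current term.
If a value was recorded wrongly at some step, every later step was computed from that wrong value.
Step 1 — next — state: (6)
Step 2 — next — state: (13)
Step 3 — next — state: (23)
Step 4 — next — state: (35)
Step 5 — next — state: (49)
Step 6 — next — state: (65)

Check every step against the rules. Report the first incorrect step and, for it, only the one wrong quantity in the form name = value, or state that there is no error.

Recomputing the run from the initial state:
step 1: x = 6
step 2: x = 13
step 3: x = 22
step 4: x = 33
step 5: x = 46
step 6: x = 61
The first disagreement with the record is at step 3, where the value should be x = 22.

step 3, x = 22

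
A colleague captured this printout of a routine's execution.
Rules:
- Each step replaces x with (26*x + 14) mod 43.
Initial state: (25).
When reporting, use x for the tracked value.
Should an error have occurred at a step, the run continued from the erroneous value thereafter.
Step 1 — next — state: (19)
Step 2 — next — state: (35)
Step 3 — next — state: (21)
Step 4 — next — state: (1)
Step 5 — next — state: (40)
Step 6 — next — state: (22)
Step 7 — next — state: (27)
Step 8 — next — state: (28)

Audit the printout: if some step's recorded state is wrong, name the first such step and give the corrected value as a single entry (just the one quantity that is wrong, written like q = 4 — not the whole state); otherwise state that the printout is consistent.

no error

step 1: x = (26*25 + 14) mod 43 = 19 -> confirmed correct
step 2: x = (26*19 + 14) mod 43 = 35 -> same as recorded
step 3: x = (26*35 + 14) mod 43 = 21 -> in agreement
step 4: x = (26*21 + 14) mod 43 = 1 -> confirmed correct
step 5: x = (26*1 + 14) mod 43 = 40 -> checks out
step 6: x = (26*40 + 14) mod 43 = 22 -> verified
step 7: x = (26*22 + 14) mod 43 = 27 -> exactly as logged
step 8: x = (26*27 + 14) mod 43 = 28 -> exactly as logged
All steps check out; nothing to correct.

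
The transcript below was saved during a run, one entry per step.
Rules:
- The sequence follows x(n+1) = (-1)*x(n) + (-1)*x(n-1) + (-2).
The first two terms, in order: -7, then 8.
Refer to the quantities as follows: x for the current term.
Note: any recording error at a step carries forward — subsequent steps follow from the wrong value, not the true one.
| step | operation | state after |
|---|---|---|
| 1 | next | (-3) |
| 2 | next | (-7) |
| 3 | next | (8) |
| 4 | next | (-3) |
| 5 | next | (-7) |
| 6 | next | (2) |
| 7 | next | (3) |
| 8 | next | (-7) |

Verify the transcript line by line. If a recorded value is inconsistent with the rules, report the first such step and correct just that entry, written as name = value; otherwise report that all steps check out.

step 6, x = 8

Recomputing the run from the initial state:
step 1: x = -3
step 2: x = -7
step 3: x = 8
step 4: x = -3
step 5: x = -7
step 6: x = 8
step 7: x = -3
step 8: x = -7
The first disagreement with the transcript is at step 6, where the value should be x = 8.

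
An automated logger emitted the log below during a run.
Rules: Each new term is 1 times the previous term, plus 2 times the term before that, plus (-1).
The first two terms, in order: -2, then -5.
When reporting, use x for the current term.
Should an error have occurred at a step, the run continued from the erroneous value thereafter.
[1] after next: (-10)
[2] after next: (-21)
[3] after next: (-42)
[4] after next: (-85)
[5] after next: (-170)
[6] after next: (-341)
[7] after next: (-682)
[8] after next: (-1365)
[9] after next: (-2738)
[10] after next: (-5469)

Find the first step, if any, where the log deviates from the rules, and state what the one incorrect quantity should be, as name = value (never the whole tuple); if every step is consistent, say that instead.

step 9, x = -2730

1. x = 1*(-5) + (2)*(-2) + (-1) = -10 (matches)
2. x = 1*(-10) + (2)*(-5) + (-1) = -21 (exactly as logged)
3. x = 1*(-21) + (2)*(-10) + (-1) = -42 (matches)
4. x = 1*(-42) + (2)*(-21) + (-1) = -85 (in agreement)
5. x = 1*(-85) + (2)*(-42) + (-1) = -170 (confirmed correct)
6. x = 1*(-170) + (2)*(-85) + (-1) = -341 (agrees with the log)
7. x = 1*(-341) + (2)*(-170) + (-1) = -682 (agrees with the log)
8. x = 1*(-682) + (2)*(-341) + (-1) = -1365 (exactly as logged)
9. x = 1*(-1365) + (2)*(-682) + (-1) = -2730 (first mismatch against the log)
So the first discrepancy is step 9, where the right value is x = -2730.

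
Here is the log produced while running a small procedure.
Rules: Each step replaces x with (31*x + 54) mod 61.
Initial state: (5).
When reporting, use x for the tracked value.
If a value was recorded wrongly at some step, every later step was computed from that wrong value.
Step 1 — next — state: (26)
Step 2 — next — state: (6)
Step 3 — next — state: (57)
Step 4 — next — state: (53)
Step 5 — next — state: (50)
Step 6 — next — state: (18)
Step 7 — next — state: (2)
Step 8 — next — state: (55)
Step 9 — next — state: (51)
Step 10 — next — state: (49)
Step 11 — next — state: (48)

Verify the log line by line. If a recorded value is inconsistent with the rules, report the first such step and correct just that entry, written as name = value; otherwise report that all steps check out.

step 4, x = 52

step 1: x = (31*5 + 54) mod 61 = 26 -> confirmed correct
step 2: x = (31*26 + 54) mod 61 = 6 -> agrees with the log
step 3: x = (31*6 + 54) mod 61 = 57 -> exactly as logged
step 4: x = (31*57 + 54) mod 61 = 52 -> the log disagrees here
Step 4 is the first one off; corrected, x = 52.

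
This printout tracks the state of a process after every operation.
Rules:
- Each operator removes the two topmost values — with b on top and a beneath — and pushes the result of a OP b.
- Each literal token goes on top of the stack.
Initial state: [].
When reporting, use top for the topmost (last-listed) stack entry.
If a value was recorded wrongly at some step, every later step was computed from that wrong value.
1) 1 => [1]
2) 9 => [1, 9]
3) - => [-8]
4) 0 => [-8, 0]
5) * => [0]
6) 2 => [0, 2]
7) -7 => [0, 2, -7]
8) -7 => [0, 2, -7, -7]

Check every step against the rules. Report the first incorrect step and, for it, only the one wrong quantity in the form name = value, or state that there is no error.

no error

Recomputing the run from the initial state:
step 1: [1]
step 2: [1, 9]
step 3: [-8]
step 4: [-8, 0]
step 5: [0]
step 6: [0, 2]
step 7: [0, 2, -7]
step 8: [0, 2, -7, -7]
This matches the printout at every step.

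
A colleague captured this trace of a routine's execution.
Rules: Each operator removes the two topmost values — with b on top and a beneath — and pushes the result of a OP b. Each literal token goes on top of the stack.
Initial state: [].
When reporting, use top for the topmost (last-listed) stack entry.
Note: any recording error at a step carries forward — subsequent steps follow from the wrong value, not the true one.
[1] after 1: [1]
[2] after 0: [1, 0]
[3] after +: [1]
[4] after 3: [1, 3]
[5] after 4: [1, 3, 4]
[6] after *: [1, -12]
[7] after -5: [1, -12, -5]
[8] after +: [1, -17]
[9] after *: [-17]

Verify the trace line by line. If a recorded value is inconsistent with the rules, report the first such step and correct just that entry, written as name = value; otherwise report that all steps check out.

1. push 1: top = 1 (no discrepancy)
2. push 0: top = 0 (same as recorded)
3. 1 + 0 = 1 (exactly as logged)
4. push 3: top = 3 (confirmed correct)
5. push 4: top = 4 (consistent with the trace)
6. 3 * 4 = 12 (this is not what the trace shows)
So the first discrepancy is step 6, where the right value is top = 12.

step 6, top = 12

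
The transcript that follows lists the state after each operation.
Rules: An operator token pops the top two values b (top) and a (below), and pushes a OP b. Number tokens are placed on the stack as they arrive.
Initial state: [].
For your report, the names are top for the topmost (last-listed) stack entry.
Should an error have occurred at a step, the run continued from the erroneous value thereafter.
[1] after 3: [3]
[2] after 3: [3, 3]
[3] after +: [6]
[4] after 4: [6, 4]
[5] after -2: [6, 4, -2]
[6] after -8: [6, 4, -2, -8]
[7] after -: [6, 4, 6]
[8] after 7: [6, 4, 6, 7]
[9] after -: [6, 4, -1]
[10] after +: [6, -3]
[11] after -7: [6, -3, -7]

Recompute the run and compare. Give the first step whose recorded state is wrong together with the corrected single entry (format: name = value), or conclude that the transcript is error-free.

Recomputing the run from the initial state:
step 1: [3]
step 2: [3, 3]
step 3: [6]
step 4: [6, 4]
step 5: [6, 4, -2]
step 6: [6, 4, -2, -8]
step 7: [6, 4, 6]
step 8: [6, 4, 6, 7]
step 9: [6, 4, -1]
step 10: [6, 3]
step 11: [6, 3, -7]
The first disagreement with the transcript is at step 10, where the value should be top = 3.

step 10, top = 3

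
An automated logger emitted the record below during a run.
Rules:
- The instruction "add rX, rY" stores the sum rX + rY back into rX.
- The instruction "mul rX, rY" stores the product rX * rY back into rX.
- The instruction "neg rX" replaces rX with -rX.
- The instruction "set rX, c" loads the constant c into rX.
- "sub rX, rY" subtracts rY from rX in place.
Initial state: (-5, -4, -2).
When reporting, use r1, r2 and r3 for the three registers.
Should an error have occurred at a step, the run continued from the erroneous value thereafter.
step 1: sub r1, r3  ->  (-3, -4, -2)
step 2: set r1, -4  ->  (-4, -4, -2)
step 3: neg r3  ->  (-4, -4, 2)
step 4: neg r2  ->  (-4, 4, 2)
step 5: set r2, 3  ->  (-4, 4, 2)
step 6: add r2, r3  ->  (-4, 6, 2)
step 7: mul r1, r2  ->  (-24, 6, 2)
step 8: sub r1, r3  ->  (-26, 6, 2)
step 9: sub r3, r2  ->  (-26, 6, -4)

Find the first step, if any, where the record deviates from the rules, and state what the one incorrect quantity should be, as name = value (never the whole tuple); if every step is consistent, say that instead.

1. r1 = -5 - -2 = -3 (agrees with the record)
2. r1 = -4 (matches)
3. r3 = -(-2) = 2 (exactly as logged)
4. r2 = -(-4) = 4 (exactly as logged)
5. r2 = 3 (the record disagrees here)
The earliest wrong entry is at step 5: it should read r2 = 3.

step 5, r2 = 3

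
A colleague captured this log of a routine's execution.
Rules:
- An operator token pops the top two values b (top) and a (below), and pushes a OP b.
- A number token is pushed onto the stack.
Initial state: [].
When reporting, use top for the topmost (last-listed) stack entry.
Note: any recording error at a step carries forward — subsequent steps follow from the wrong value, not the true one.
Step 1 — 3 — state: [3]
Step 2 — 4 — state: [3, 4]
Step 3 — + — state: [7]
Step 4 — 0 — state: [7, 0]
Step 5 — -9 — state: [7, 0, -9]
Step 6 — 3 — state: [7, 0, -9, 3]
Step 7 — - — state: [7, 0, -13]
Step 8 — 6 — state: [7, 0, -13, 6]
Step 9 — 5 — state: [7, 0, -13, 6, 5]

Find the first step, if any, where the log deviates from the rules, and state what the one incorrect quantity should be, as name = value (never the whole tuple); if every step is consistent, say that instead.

step 1: push 3: top = 3 -> consistent with the log
step 2: push 4: top = 4 -> consistent with the log
step 3: 3 + 4 = 7 -> same as recorded
step 4: push 0: top = 0 -> checks out
step 5: push -9: top = -9 -> confirmed correct
step 6: push 3: top = 3 -> agrees with the log
step 7: -9 - 3 = -12 -> first mismatch against the log
First incorrect step: 7; the correct value is top = -12.

step 7, top = -12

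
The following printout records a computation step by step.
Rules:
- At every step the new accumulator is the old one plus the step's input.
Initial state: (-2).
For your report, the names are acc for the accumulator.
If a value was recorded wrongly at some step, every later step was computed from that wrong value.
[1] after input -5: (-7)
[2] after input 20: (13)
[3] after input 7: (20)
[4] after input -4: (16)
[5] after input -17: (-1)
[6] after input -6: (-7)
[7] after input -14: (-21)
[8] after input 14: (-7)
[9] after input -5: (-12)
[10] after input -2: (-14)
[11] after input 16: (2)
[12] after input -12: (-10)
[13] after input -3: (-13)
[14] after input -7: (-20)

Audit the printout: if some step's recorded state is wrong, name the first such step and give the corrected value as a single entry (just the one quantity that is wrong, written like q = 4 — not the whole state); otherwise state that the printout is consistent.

1. acc = -2 + -5 = -7 (matches)
2. acc = -7 + 20 = 13 (same as recorded)
3. acc = 13 + 7 = 20 (matches)
4. acc = 20 + -4 = 16 (verified)
5. acc = 16 + -17 = -1 (in agreement)
6. acc = -1 + -6 = -7 (same as recorded)
7. acc = -7 + -14 = -21 (verified)
8. acc = -21 + 14 = -7 (consistent with the printout)
9. acc = -7 + -5 = -12 (consistent with the printout)
10. acc = -12 + -2 = -14 (matches)
11. acc = -14 + 16 = 2 (same as recorded)
12. acc = 2 + -12 = -10 (agrees with the printout)
13. acc = -10 + -3 = -13 (verified)
14. acc = -13 + -7 = -20 (matches)
Every step is consistent.

no error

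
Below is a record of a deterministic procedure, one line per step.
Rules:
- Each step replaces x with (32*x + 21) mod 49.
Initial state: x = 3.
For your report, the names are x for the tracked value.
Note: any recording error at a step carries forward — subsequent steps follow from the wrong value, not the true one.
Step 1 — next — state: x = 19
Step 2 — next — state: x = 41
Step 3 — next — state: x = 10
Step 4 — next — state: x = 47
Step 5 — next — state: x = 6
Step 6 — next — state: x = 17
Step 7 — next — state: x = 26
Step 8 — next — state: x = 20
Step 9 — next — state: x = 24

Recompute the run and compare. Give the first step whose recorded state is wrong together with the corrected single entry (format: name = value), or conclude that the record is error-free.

no error

Step 1: x = (32*3 + 21) mod 49 = 19 — in agreement.
Step 2: x = (32*19 + 21) mod 49 = 41 — verified.
Step 3: x = (32*41 + 21) mod 49 = 10 — in agreement.
Step 4: x = (32*10 + 21) mod 49 = 47 — checks out.
Step 5: x = (32*47 + 21) mod 49 = 6 — checks out.
Step 6: x = (32*6 + 21) mod 49 = 17 — no discrepancy.
Step 7: x = (32*17 + 21) mod 49 = 26 — matches.
Step 8: x = (32*26 + 21) mod 49 = 20 — in agreement.
Step 9: x = (32*20 + 21) mod 49 = 24 — checks out.
The whole run recomputes cleanly — no discrepancies.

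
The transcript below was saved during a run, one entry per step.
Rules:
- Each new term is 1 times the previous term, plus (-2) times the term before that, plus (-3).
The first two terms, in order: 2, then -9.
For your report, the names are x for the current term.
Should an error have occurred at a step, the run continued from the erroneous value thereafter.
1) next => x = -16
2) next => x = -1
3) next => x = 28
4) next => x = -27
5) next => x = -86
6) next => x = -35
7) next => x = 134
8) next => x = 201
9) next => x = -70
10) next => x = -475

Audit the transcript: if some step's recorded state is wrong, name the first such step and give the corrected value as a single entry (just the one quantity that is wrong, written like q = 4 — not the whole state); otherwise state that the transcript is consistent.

step 4, x = 27

step 1: x = 1*(-9) + (-2)*(2) + (-3) = -16 -> checks out
step 2: x = 1*(-16) + (-2)*(-9) + (-3) = -1 -> matches
step 3: x = 1*(-1) + (-2)*(-16) + (-3) = 28 -> verified
step 4: x = 1*(28) + (-2)*(-1) + (-3) = 27 -> the recorded entry deviates here
Step 4 is the first one off; corrected, x = 27.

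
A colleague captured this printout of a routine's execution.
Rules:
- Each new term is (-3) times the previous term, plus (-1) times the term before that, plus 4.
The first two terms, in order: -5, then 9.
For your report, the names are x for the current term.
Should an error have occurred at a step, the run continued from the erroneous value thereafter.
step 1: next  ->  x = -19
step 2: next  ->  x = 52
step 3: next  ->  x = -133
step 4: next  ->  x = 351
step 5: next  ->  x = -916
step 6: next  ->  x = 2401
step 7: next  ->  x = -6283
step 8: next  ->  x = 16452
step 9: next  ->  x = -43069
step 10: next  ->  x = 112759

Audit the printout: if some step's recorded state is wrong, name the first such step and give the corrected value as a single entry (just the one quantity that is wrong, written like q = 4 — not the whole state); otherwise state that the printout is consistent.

step 1, x = -18

Recomputing the run from the initial state:
step 1: x = -18
step 2: x = 49
step 3: x = -125
step 4: x = 330
step 5: x = -861
step 6: x = 2257
step 7: x = -5906
step 8: x = 15465
step 9: x = -40485
step 10: x = 105994
The first disagreement with the printout is at step 1, where the value should be x = -18.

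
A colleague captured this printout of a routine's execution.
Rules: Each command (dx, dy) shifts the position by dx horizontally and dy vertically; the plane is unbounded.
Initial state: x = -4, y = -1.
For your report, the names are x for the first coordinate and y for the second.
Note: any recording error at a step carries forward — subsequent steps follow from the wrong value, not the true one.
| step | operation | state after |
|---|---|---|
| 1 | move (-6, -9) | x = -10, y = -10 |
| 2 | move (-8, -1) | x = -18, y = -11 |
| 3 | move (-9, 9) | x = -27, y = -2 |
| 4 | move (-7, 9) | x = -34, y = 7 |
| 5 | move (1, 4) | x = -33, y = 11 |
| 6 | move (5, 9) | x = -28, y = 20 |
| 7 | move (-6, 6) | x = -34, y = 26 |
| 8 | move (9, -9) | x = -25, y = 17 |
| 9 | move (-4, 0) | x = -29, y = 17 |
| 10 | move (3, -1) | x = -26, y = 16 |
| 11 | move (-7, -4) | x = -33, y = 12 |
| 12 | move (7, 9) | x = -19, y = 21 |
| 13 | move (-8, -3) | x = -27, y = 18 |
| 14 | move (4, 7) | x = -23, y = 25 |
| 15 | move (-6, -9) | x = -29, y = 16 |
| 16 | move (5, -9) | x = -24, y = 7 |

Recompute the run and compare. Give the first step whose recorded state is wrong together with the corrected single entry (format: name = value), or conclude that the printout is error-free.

Step 1: x = -4 + (-6) = -10, y = -1 + (-9) = -10 — consistent with the printout.
Step 2: x = -10 + (-8) = -18, y = -10 + (-1) = -11 — agrees with the printout.
Step 3: x = -18 + (-9) = -27, y = -11 + (9) = -2 — exactly as logged.
Step 4: x = -27 + (-7) = -34, y = -2 + (9) = 7 — consistent with the printout.
Step 5: x = -34 + (1) = -33, y = 7 + (4) = 11 — verified.
Step 6: x = -33 + (5) = -28, y = 11 + (9) = 20 — consistent with the printout.
Step 7: x = -28 + (-6) = -34, y = 20 + (6) = 26 — verified.
Step 8: x = -34 + (9) = -25, y = 26 + (-9) = 17 — consistent with the printout.
Step 9: x = -25 + (-4) = -29, y = 17 + (0) = 17 — checks out.
Step 10: x = -29 + (3) = -26, y = 17 + (-1) = 16 — confirmed correct.
Step 11: x = -26 + (-7) = -33, y = 16 + (-4) = 12 — confirmed correct.
Step 12: x = -33 + (7) = -26, y = 12 + (9) = 21 — not what was recorded.
First deviation found at step 12; the corrected entry is x = -26.

step 12, x = -26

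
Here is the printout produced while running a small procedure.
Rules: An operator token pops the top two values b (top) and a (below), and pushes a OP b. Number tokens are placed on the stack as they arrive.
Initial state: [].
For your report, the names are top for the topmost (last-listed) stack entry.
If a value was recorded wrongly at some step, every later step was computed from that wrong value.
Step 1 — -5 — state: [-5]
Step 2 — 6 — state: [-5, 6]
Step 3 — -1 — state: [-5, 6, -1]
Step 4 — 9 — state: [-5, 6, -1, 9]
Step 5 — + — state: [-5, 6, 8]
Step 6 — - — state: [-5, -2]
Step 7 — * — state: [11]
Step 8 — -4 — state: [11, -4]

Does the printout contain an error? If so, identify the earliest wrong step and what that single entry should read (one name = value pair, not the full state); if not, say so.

step 7, top = 10

Step 1: push -5: top = -5 — no discrepancy.
Step 2: push 6: top = 6 — checks out.
Step 3: push -1: top = -1 — verified.
Step 4: push 9: top = 9 — exactly as logged.
Step 5: -1 + 9 = 8 — consistent with the printout.
Step 6: 6 - 8 = -2 — confirmed correct.
Step 7: -5 * -2 = 10 — this is not what the printout shows.
First incorrect step: 7; the correct value is top = 10.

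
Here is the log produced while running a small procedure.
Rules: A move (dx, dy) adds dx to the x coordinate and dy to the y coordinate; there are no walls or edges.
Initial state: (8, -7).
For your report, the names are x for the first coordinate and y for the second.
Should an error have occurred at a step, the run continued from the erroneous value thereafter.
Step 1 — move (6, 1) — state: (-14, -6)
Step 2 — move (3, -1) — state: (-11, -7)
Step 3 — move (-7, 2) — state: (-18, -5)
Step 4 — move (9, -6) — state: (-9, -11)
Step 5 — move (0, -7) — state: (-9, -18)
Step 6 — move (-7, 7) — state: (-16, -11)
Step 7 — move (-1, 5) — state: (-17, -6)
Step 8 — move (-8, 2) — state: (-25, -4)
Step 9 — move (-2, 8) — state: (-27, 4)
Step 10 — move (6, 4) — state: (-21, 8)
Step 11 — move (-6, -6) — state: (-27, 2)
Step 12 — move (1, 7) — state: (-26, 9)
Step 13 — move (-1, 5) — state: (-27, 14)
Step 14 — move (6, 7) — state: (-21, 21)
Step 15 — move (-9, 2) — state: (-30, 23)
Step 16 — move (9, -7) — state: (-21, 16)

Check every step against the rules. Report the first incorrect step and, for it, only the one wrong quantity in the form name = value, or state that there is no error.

Recomputing the run from the initial state:
step 1: x = 14, y = -6
step 2: x = 17, y = -7
step 3: x = 10, y = -5
step 4: x = 19, y = -11
step 5: x = 19, y = -18
step 6: x = 12, y = -11
step 7: x = 11, y = -6
step 8: x = 3, y = -4
step 9: x = 1, y = 4
step 10: x = 7, y = 8
step 11: x = 1, y = 2
step 12: x = 2, y = 9
step 13: x = 1, y = 14
step 14: x = 7, y = 21
step 15: x = -2, y = 23
step 16: x = 7, y = 16
The first disagreement with the log is at step 1, where the value should be x = 14.

step 1, x = 14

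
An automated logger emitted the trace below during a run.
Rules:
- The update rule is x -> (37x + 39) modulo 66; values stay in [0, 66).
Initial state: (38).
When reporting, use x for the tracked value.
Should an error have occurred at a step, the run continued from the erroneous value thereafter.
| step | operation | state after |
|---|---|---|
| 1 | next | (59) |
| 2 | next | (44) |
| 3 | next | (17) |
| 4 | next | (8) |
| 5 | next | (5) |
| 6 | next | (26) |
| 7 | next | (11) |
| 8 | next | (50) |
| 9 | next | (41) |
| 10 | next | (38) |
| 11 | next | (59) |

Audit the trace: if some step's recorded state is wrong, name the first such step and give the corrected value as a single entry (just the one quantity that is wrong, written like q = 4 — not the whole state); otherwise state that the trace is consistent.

Step 1: x = (37*38 + 39) mod 66 = 59 — confirmed correct.
Step 2: x = (37*59 + 39) mod 66 = 44 — agrees with the trace.
Step 3: x = (37*44 + 39) mod 66 = 17 — consistent with the trace.
Step 4: x = (37*17 + 39) mod 66 = 8 — exactly as logged.
Step 5: x = (37*8 + 39) mod 66 = 5 — no discrepancy.
Step 6: x = (37*5 + 39) mod 66 = 26 — checks out.
Step 7: x = (37*26 + 39) mod 66 = 11 — consistent with the trace.
Step 8: x = (37*11 + 39) mod 66 = 50 — consistent with the trace.
Step 9: x = (37*50 + 39) mod 66 = 41 — verified.
Step 10: x = (37*41 + 39) mod 66 = 38 — matches.
Step 11: x = (37*38 + 39) mod 66 = 59 — consistent with the trace.
Each recorded entry agrees with the recomputation.

no error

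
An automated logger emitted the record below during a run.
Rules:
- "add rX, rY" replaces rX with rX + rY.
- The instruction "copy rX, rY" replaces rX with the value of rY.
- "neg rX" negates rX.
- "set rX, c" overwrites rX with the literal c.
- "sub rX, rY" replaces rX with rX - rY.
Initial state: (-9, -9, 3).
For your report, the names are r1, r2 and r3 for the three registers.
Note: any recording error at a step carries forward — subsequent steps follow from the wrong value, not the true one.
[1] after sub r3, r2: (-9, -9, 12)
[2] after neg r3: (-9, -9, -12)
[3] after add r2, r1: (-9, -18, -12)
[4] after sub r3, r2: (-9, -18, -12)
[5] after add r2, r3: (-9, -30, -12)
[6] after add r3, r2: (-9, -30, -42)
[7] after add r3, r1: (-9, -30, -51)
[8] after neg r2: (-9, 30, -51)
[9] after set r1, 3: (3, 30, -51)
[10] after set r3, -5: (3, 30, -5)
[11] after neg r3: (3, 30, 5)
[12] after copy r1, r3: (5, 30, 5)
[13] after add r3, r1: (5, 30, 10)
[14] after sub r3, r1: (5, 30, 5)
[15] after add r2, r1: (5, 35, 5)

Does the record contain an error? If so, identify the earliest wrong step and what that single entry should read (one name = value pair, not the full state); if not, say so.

Recomputing the run from the initial state:
step 1: r1 = -9, r2 = -9, r3 = 12
step 2: r1 = -9, r2 = -9, r3 = -12
step 3: r1 = -9, r2 = -18, r3 = -12
step 4: r1 = -9, r2 = -18, r3 = 6
step 5: r1 = -9, r2 = -12, r3 = 6
step 6: r1 = -9, r2 = -12, r3 = -6
step 7: r1 = -9, r2 = -12, r3 = -15
step 8: r1 = -9, r2 = 12, r3 = -15
step 9: r1 = 3, r2 = 12, r3 = -15
step 10: r1 = 3, r2 = 12, r3 = -5
step 11: r1 = 3, r2 = 12, r3 = 5
step 12: r1 = 5, r2 = 12, r3 = 5
step 13: r1 = 5, r2 = 12, r3 = 10
step 14: r1 = 5, r2 = 12, r3 = 5
step 15: r1 = 5, r2 = 17, r3 = 5
The first disagreement with the record is at step 4, where the value should be r3 = 6.

step 4, r3 = 6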